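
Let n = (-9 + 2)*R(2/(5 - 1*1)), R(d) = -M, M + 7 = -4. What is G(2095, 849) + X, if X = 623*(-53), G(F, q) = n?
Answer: -33096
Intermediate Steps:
M = -11 (M = -7 - 4 = -11)
R(d) = 11 (R(d) = -1*(-11) = 11)
n = -77 (n = (-9 + 2)*11 = -7*11 = -77)
G(F, q) = -77
X = -33019
G(2095, 849) + X = -77 - 33019 = -33096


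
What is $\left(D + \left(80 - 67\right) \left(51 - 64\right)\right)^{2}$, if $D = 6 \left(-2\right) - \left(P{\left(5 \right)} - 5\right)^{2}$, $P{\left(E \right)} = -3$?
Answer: $60025$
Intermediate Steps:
$D = -76$ ($D = 6 \left(-2\right) - \left(-3 - 5\right)^{2} = -12 - \left(-8\right)^{2} = -12 - 64 = -76$)
$\left(D + \left(80 - 67\right) \left(51 - 64\right)\right)^{2} = \left(-76 + \left(80 - 67\right) \left(51 - 64\right)\right)^{2} = \left(-76 + 13 \left(-13\right)\right)^{2} = \left(-76 - 169\right)^{2} = \left(-245\right)^{2} = 60025$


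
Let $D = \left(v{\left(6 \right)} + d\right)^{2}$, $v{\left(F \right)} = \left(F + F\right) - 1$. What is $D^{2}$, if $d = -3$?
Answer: $4096$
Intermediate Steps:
$v{\left(F \right)} = -1 + 2 F$ ($v{\left(F \right)} = 2 F - 1 = -1 + 2 F$)
$D = 64$ ($D = \left(\left(-1 + 2 \cdot 6\right) - 3\right)^{2} = \left(\left(-1 + 12\right) - 3\right)^{2} = \left(11 - 3\right)^{2} = 8^{2} = 64$)
$D^{2} = 64^{2} = 4096$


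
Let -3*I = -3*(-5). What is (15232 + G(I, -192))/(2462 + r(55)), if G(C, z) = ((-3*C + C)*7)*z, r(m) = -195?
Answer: 1792/2267 ≈ 0.79047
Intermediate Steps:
I = -5 (I = -(-1)*(-5) = -1/3*15 = -5)
G(C, z) = -14*C*z (G(C, z) = (-2*C*7)*z = (-14*C)*z = -14*C*z)
(15232 + G(I, -192))/(2462 + r(55)) = (15232 - 14*(-5)*(-192))/(2462 - 195) = (15232 - 13440)/2267 = 1792*(1/2267) = 1792/2267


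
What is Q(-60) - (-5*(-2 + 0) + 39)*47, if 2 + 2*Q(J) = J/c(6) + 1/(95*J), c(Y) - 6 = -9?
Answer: -26151601/11400 ≈ -2294.0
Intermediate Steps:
c(Y) = -3 (c(Y) = 6 - 9 = -3)
Q(J) = -1 - J/6 + 1/(190*J) (Q(J) = -1 + (J/(-3) + 1/(95*J))/2 = -1 + (J*(-⅓) + 1/(95*J))/2 = -1 + (-J/3 + 1/(95*J))/2 = -1 + (-J/6 + 1/(190*J)) = -1 - J/6 + 1/(190*J))
Q(-60) - (-5*(-2 + 0) + 39)*47 = (-1 - ⅙*(-60) + (1/190)/(-60)) - (-5*(-2 + 0) + 39)*47 = (-1 + 10 + (1/190)*(-1/60)) - (-5*(-2) + 39)*47 = (-1 + 10 - 1/11400) - (10 + 39)*47 = 102599/11400 - 49*47 = 102599/11400 - 1*2303 = 102599/11400 - 2303 = -26151601/11400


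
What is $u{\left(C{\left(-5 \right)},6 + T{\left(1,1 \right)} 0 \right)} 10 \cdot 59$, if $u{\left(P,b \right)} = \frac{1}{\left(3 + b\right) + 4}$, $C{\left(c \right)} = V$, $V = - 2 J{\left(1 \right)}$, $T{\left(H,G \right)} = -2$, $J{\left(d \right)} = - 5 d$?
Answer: $\frac{590}{13} \approx 45.385$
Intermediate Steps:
$V = 10$ ($V = - 2 \left(\left(-5\right) 1\right) = \left(-2\right) \left(-5\right) = 10$)
$C{\left(c \right)} = 10$
$u{\left(P,b \right)} = \frac{1}{7 + b}$
$u{\left(C{\left(-5 \right)},6 + T{\left(1,1 \right)} 0 \right)} 10 \cdot 59 = \frac{1}{7 + \left(6 - 0\right)} 10 \cdot 59 = \frac{1}{7 + \left(6 + 0\right)} 10 \cdot 59 = \frac{1}{7 + 6} \cdot 10 \cdot 59 = \frac{1}{13} \cdot 10 \cdot 59 = \frac{10}{13} \cdot 59 = \frac{590}{13}$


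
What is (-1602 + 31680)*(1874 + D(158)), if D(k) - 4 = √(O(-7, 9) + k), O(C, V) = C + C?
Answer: 56847420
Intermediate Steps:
O(C, V) = 2*C
D(k) = 4 + √(-14 + k) (D(k) = 4 + √(2*(-7) + k) = 4 + √(-14 + k))
(-1602 + 31680)*(1874 + D(158)) = (-1602 + 31680)*(1874 + (4 + √(-14 + 158))) = 30078*(1874 + (4 + √144)) = 30078*(1874 + (4 + 12)) = 30078*(1874 + 16) = 30078*1890 = 56847420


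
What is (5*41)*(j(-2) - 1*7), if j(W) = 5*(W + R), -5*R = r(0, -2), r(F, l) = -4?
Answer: -2665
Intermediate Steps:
R = ⅘ (R = -⅕*(-4) = ⅘ ≈ 0.80000)
j(W) = 4 + 5*W (j(W) = 5*(W + ⅘) = 5*(⅘ + W) = 4 + 5*W)
(5*41)*(j(-2) - 1*7) = (5*41)*((4 + 5*(-2)) - 1*7) = 205*((4 - 10) - 7) = 205*(-6 - 7) = 205*(-13) = -2665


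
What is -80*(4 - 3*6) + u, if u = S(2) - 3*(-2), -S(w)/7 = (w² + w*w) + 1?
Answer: 1063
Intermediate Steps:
S(w) = -7 - 14*w² (S(w) = -7*((w² + w*w) + 1) = -7*((w² + w²) + 1) = -7*(2*w² + 1) = -7*(1 + 2*w²) = -7 - 14*w²)
u = -57 (u = (-7 - 14*2²) - 3*(-2) = (-7 - 14*4) + 6 = (-7 - 56) + 6 = -63 + 6 = -57)
-80*(4 - 3*6) + u = -80*(4 - 3*6) - 57 = -80*(4 - 18) - 57 = -80*(-14) - 57 = 1120 - 57 = 1063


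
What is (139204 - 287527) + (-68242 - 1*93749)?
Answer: -310314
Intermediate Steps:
(139204 - 287527) + (-68242 - 1*93749) = -148323 + (-68242 - 93749) = -148323 - 161991 = -310314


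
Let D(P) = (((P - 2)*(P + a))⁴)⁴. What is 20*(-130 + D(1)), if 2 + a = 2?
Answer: -2580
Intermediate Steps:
a = 0 (a = -2 + 2 = 0)
D(P) = P¹⁶*(-2 + P)¹⁶ (D(P) = (((P - 2)*(P + 0))⁴)⁴ = (((-2 + P)*P)⁴)⁴ = ((P*(-2 + P))⁴)⁴ = (P⁴*(-2 + P)⁴)⁴ = P¹⁶*(-2 + P)¹⁶)
20*(-130 + D(1)) = 20*(-130 + 1¹⁶*(-2 + 1)¹⁶) = 20*(-130 + 1*(-1)¹⁶) = 20*(-130 + 1*1) = 20*(-130 + 1) = 20*(-129) = -2580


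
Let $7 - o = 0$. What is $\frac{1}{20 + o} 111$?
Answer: $\frac{37}{9} \approx 4.1111$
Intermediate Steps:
$o = 7$ ($o = 7 - 0 = 7 + 0 = 7$)
$\frac{1}{20 + o} 111 = \frac{1}{20 + 7} \cdot 111 = \frac{1}{27} \cdot 111 = \frac{37}{9}$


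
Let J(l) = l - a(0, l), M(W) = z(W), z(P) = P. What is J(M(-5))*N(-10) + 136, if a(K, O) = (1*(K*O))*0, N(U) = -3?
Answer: 151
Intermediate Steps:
a(K, O) = 0 (a(K, O) = (K*O)*0 = 0)
M(W) = W
J(l) = l (J(l) = l - 1*0 = l + 0 = l)
J(M(-5))*N(-10) + 136 = -5*(-3) + 136 = 15 + 136 = 151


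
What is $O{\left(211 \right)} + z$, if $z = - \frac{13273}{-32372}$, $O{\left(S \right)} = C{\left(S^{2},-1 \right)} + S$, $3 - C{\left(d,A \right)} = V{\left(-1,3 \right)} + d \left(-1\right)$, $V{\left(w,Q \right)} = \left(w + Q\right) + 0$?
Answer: $\frac{1448109949}{32372} \approx 44733.0$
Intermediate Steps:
$V{\left(w,Q \right)} = Q + w$ ($V{\left(w,Q \right)} = \left(Q + w\right) + 0 = Q + w$)
$C{\left(d,A \right)} = 1 + d$ ($C{\left(d,A \right)} = 3 - \left(\left(3 - 1\right) + d \left(-1\right)\right) = 3 - \left(2 - d\right) = 3 + \left(-2 + d\right) = 1 + d$)
$O{\left(S \right)} = 1 + S + S^{2}$ ($O{\left(S \right)} = \left(1 + S^{2}\right) + S = 1 + S + S^{2}$)
$z = \frac{13273}{32372}$ ($z = \left(-13273\right) \left(- \frac{1}{32372}\right) = \frac{13273}{32372} \approx 0.41001$)
$O{\left(211 \right)} + z = \left(1 + 211 + 211^{2}\right) + \frac{13273}{32372} = \left(1 + 211 + 44521\right) + \frac{13273}{32372} = 44733 + \frac{13273}{32372} = \frac{1448109949}{32372}$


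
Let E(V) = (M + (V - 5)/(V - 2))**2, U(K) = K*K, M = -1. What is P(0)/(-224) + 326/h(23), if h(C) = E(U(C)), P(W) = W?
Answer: 90539654/9 ≈ 1.0060e+7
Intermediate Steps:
U(K) = K**2
E(V) = (-1 + (-5 + V)/(-2 + V))**2 (E(V) = (-1 + (V - 5)/(V - 2))**2 = (-1 + (-5 + V)/(-2 + V))**2)
h(C) = 9/(-2 + C**2)**2
P(0)/(-224) + 326/h(23) = 0/(-224) + 326/((9/(-2 + 23**2)**2)) = 0*(-1/224) + 326/((9/(-2 + 529)**2)) = 0 + 326/((9/527**2)) = 0 + 326/((9*(1/277729))) = 0 + 326/(9/277729) = 0 + 326*(277729/9) = 0 + 90539654/9 = 90539654/9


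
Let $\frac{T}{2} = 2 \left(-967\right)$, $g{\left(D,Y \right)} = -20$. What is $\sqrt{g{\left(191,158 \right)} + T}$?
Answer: $36 i \sqrt{3} \approx 62.354 i$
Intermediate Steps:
$T = -3868$ ($T = 2 \cdot 2 \left(-967\right) = 2 \left(-1934\right) = -3868$)
$\sqrt{g{\left(191,158 \right)} + T} = \sqrt{-20 - 3868} = \sqrt{-3888} = 36 i \sqrt{3}$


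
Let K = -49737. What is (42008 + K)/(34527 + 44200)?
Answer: -7729/78727 ≈ -0.098175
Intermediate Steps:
(42008 + K)/(34527 + 44200) = (42008 - 49737)/(34527 + 44200) = -7729/78727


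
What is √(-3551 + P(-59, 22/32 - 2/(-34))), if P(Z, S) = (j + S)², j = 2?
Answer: 115*I*√19823/272 ≈ 59.527*I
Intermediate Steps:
P(Z, S) = (2 + S)²
√(-3551 + P(-59, 22/32 - 2/(-34))) = √(-3551 + (2 + (22/32 - 2/(-34)))²) = √(-3551 + (2 + (22*(1/32) - 2*(-1/34)))²) = √(-3551 + (2 + (11/16 + 1/17))²) = √(-3551 + (2 + 203/272)²) = √(-3551 + (747/272)²) = √(-3551 + 558009/73984) = √(-262159175/73984) = 115*I*√19823/272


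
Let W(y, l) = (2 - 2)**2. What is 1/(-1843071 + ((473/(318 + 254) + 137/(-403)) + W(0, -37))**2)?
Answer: -2598544/4789300472399 ≈ -5.4257e-7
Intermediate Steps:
W(y, l) = 0 (W(y, l) = 0**2 = 0)
1/(-1843071 + ((473/(318 + 254) + 137/(-403)) + W(0, -37))**2) = 1/(-1843071 + ((473/(318 + 254) + 137/(-403)) + 0)**2) = 1/(-1843071 + ((473/572 + 137*(-1/403)) + 0)**2) = 1/(-1843071 + ((473*(1/572) - 137/403) + 0)**2) = 1/(-1843071 + ((43/52 - 137/403) + 0)**2) = 1/(-1843071 + (785/1612 + 0)**2) = 1/(-1843071 + (785/1612)**2) = 1/(-1843071 + 616225/2598544) = 1/(-4789300472399/2598544) = -2598544/4789300472399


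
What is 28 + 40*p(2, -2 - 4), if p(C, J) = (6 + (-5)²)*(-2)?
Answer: -2452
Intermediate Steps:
p(C, J) = -62 (p(C, J) = (6 + 25)*(-2) = 31*(-2) = -62)
28 + 40*p(2, -2 - 4) = 28 + 40*(-62) = 28 - 2480 = -2452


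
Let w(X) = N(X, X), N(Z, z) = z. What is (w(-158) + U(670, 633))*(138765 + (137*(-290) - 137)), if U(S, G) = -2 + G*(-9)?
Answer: -579245586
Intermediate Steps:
w(X) = X
U(S, G) = -2 - 9*G
(w(-158) + U(670, 633))*(138765 + (137*(-290) - 137)) = (-158 + (-2 - 9*633))*(138765 + (137*(-290) - 137)) = (-158 + (-2 - 5697))*(138765 + (-39730 - 137)) = (-158 - 5699)*(138765 - 39867) = -5857*98898 = -579245586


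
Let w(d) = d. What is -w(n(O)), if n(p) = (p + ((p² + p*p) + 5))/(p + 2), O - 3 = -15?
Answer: 281/10 ≈ 28.100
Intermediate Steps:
O = -12 (O = 3 - 15 = -12)
n(p) = (5 + p + 2*p²)/(2 + p) (n(p) = (p + ((p² + p²) + 5))/(2 + p) = (p + (2*p² + 5))/(2 + p) = (p + (5 + 2*p²))/(2 + p) = (5 + p + 2*p²)/(2 + p))
-w(n(O)) = -(5 - 12 + 2*(-12)²)/(2 - 12) = -(5 - 12 + 2*144)/(-10) = -(-1)*(5 - 12 + 288)/10 = -(-1)*281/10 = -1*(-281/10) = 281/10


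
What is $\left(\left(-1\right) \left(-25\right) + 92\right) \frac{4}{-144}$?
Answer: $- \frac{13}{4} \approx -3.25$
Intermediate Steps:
$\left(\left(-1\right) \left(-25\right) + 92\right) \frac{4}{-144} = \left(25 + 92\right) 4 \left(- \frac{1}{144}\right) = 117 \left(- \frac{1}{36}\right) = - \frac{13}{4}$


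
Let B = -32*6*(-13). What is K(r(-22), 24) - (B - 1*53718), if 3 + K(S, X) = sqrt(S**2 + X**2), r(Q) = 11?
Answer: 51219 + sqrt(697) ≈ 51245.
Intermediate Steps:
K(S, X) = -3 + sqrt(S**2 + X**2)
B = 2496 (B = -192*(-13) = 2496)
K(r(-22), 24) - (B - 1*53718) = (-3 + sqrt(11**2 + 24**2)) - (2496 - 1*53718) = (-3 + sqrt(121 + 576)) - (2496 - 53718) = (-3 + sqrt(697)) - 1*(-51222) = (-3 + sqrt(697)) + 51222 = 51219 + sqrt(697)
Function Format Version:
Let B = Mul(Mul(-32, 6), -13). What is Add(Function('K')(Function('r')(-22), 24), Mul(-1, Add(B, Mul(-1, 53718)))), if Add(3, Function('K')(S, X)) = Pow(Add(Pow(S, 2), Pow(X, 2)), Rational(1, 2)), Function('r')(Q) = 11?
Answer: Add(51219, Pow(697, Rational(1, 2))) ≈ 51245.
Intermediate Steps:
Function('K')(S, X) = Add(-3, Pow(Add(Pow(S, 2), Pow(X, 2)), Rational(1, 2)))
B = 2496 (B = Mul(-192, -13) = 2496)
Add(Function('K')(Function('r')(-22), 24), Mul(-1, Add(B, Mul(-1, 53718)))) = Add(Add(-3, Pow(Add(Pow(11, 2), Pow(24, 2)), Rational(1, 2))), Mul(-1, Add(2496, Mul(-1, 53718)))) = Add(Add(-3, Pow(Add(121, 576), Rational(1, 2))), Mul(-1, Add(2496, -53718))) = Add(Add(-3, Pow(697, Rational(1, 2))), Mul(-1, -51222)) = Add(Add(-3, Pow(697, Rational(1, 2))), 51222) = Add(51219, Pow(697, Rational(1, 2)))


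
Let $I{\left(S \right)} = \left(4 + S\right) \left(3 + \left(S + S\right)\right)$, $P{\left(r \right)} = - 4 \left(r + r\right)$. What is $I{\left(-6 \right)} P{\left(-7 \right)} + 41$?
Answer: $1049$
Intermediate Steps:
$P{\left(r \right)} = - 8 r$ ($P{\left(r \right)} = - 4 \cdot 2 r = - 8 r$)
$I{\left(S \right)} = \left(3 + 2 S\right) \left(4 + S\right)$ ($I{\left(S \right)} = \left(4 + S\right) \left(3 + 2 S\right) = \left(3 + 2 S\right) \left(4 + S\right)$)
$I{\left(-6 \right)} P{\left(-7 \right)} + 41 = \left(12 + 2 \left(-6\right)^{2} + 11 \left(-6\right)\right) \left(\left(-8\right) \left(-7\right)\right) + 41 = \left(12 + 2 \cdot 36 - 66\right) 56 + 41 = \left(12 + 72 - 66\right) 56 + 41 = 18 \cdot 56 + 41 = 1008 + 41 = 1049$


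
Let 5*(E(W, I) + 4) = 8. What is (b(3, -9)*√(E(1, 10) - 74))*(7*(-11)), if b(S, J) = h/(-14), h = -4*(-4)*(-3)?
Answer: -264*I*√1910/5 ≈ -2307.5*I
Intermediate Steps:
E(W, I) = -12/5 (E(W, I) = -4 + (⅕)*8 = -4 + 8/5 = -12/5)
h = -48 (h = 16*(-3) = -48)
b(S, J) = 24/7 (b(S, J) = -48/(-14) = -48*(-1/14) = 24/7)
(b(3, -9)*√(E(1, 10) - 74))*(7*(-11)) = (24*√(-12/5 - 74)/7)*(7*(-11)) = (24*√(-382/5)/7)*(-77) = (24*(I*√1910/5)/7)*(-77) = (24*I*√1910/35)*(-77) = -264*I*√1910/5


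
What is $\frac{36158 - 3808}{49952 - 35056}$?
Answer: $\frac{16175}{7448} \approx 2.1717$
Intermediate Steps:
$\frac{36158 - 3808}{49952 - 35056} = \frac{32350}{14896} = 32350 \cdot \frac{1}{14896} = \frac{16175}{7448}$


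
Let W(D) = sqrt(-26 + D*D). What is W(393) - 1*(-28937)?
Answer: 28937 + sqrt(154423) ≈ 29330.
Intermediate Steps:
W(D) = sqrt(-26 + D**2)
W(393) - 1*(-28937) = sqrt(-26 + 393**2) - 1*(-28937) = sqrt(-26 + 154449) + 28937 = sqrt(154423) + 28937 = 28937 + sqrt(154423)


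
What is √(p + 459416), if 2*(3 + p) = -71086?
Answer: √423870 ≈ 651.05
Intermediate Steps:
p = -35546 (p = -3 + (½)*(-71086) = -3 - 35543 = -35546)
√(p + 459416) = √(-35546 + 459416) = √423870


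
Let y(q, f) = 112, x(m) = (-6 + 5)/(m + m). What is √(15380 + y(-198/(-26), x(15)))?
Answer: 2*√3873 ≈ 124.47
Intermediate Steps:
x(m) = -1/(2*m)
√(15380 + y(-198/(-26), x(15))) = √(15380 + 112) = √15492 = 2*√3873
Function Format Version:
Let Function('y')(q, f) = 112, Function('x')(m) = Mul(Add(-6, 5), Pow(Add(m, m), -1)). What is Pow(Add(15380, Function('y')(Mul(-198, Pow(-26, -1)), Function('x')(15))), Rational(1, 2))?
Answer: Mul(2, Pow(3873, Rational(1, 2))) ≈ 124.47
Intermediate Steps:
Function('x')(m) = Mul(Rational(-1, 2), Pow(m, -1)) (Function('x')(m) = Mul(-1, Pow(Mul(2, m), -1)) = Mul(-1, Mul(Rational(1, 2), Pow(m, -1))) = Mul(Rational(-1, 2), Pow(m, -1)))
Pow(Add(15380, Function('y')(Mul(-198, Pow(-26, -1)), Function('x')(15))), Rational(1, 2)) = Pow(Add(15380, 112), Rational(1, 2)) = Pow(15492, Rational(1, 2)) = Mul(2, Pow(3873, Rational(1, 2)))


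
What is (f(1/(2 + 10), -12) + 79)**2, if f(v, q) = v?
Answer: 900601/144 ≈ 6254.2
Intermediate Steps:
(f(1/(2 + 10), -12) + 79)**2 = (1/(2 + 10) + 79)**2 = (1/12 + 79)**2 = (949/12)**2 = 900601/144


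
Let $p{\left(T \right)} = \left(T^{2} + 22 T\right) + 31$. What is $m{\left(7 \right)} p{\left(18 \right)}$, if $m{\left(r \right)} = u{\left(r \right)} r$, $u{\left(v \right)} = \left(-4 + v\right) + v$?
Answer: $52570$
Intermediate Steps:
$u{\left(v \right)} = -4 + 2 v$
$m{\left(r \right)} = r \left(-4 + 2 r\right)$ ($m{\left(r \right)} = \left(-4 + 2 r\right) r = r \left(-4 + 2 r\right)$)
$p{\left(T \right)} = 31 + T^{2} + 22 T$
$m{\left(7 \right)} p{\left(18 \right)} = 2 \cdot 7 \left(-2 + 7\right) \left(31 + 18^{2} + 22 \cdot 18\right) = 2 \cdot 7 \cdot 5 \left(31 + 324 + 396\right) = 70 \cdot 751 = 52570$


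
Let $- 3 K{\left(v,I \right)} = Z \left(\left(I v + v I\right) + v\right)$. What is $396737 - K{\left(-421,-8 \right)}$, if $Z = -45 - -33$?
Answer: $371477$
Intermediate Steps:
$Z = -12$ ($Z = -45 + 33 = -12$)
$K{\left(v,I \right)} = 4 v + 8 I v$ ($K{\left(v,I \right)} = - \frac{\left(-12\right) \left(\left(I v + v I\right) + v\right)}{3} = - \frac{\left(-12\right) \left(\left(I v + I v\right) + v\right)}{3} = - \frac{\left(-12\right) \left(2 I v + v\right)}{3} = - \frac{\left(-12\right) \left(v + 2 I v\right)}{3} = - \frac{- 12 v - 24 I v}{3} = 4 v + 8 I v$)
$396737 - K{\left(-421,-8 \right)} = 396737 - 4 \left(-421\right) \left(1 + 2 \left(-8\right)\right) = 396737 - 4 \left(-421\right) \left(1 - 16\right) = 396737 - 4 \left(-421\right) \left(-15\right) = 396737 - 25260 = 371477$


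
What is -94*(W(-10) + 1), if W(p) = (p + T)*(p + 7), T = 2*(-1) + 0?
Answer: -3478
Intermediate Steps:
T = -2 (T = -2 + 0 = -2)
W(p) = (-2 + p)*(7 + p) (W(p) = (p - 2)*(p + 7) = (-2 + p)*(7 + p))
-94*(W(-10) + 1) = -94*((-14 + (-10)**2 + 5*(-10)) + 1) = -94*((-14 + 100 - 50) + 1) = -94*(36 + 1) = -94*37 = -3478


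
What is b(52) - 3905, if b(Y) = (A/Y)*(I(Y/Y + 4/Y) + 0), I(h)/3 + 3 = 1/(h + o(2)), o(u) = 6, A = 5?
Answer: -18685465/4784 ≈ -3905.8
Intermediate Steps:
I(h) = -9 + 3/(6 + h) (I(h) = -9 + 3/(h + 6) = -9 + 3/(6 + h))
b(Y) = 15*(-20 - 12/Y)/(Y*(7 + 4/Y)) (b(Y) = (5/Y)*(3*(-17 - 3*(Y/Y + 4/Y))/(6 + (Y/Y + 4/Y)) + 0) = (5/Y)*(3*(-17 - 3*(1 + 4/Y))/(6 + (1 + 4/Y)) + 0) = (5/Y)*(3*(-17 + (-3 - 12/Y))/(7 + 4/Y) + 0) = (5/Y)*(3*(-20 - 12/Y)/(7 + 4/Y) + 0) = (5/Y)*(3*(-20 - 12/Y)/(7 + 4/Y)) = 15*(-20 - 12/Y)/(Y*(7 + 4/Y)))
b(52) - 3905 = 60*(-3 - 5*52)/(52*(4 + 7*52)) - 3905 = 60*(1/52)*(-3 - 260)/(4 + 364) - 3905 = 60*(1/52)*(-263)/368 - 3905 = 60*(1/52)*(1/368)*(-263) - 3905 = -3945/4784 - 3905 = -18685465/4784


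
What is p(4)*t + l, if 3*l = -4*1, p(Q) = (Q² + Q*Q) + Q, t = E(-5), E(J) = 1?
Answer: 104/3 ≈ 34.667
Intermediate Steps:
t = 1
p(Q) = Q + 2*Q² (p(Q) = (Q² + Q²) + Q = 2*Q² + Q = Q + 2*Q²)
l = -4/3 (l = (-4*1)/3 = (⅓)*(-4) = -4/3 ≈ -1.3333)
p(4)*t + l = (4*(1 + 2*4))*1 - 4/3 = (4*(1 + 8))*1 - 4/3 = (4*9)*1 - 4/3 = 36*1 - 4/3 = 36 - 4/3 = 104/3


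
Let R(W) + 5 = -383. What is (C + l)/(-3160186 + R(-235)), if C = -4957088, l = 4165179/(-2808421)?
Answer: 13921594203227/8876222393654 ≈ 1.5684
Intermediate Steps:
R(W) = -388 (R(W) = -5 - 383 = -388)
l = -4165179/2808421 (l = 4165179*(-1/2808421) = -4165179/2808421 ≈ -1.4831)
(C + l)/(-3160186 + R(-235)) = (-4957088 - 4165179/2808421)/(-3160186 - 388) = -13921594203227/2808421/(-3160574) = -13921594203227/2808421*(-1/3160574) = 13921594203227/8876222393654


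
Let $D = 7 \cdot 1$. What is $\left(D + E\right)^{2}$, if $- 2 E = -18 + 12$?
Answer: $100$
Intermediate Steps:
$E = 3$ ($E = - \frac{-18 + 12}{2} = \left(- \frac{1}{2}\right) \left(-6\right) = 3$)
$D = 7$
$\left(D + E\right)^{2} = \left(7 + 3\right)^{2} = 10^{2} = 100$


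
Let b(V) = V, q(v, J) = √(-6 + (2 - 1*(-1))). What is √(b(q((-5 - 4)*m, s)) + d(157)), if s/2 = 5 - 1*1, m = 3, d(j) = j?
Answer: √(157 + I*√3) ≈ 12.53 + 0.06912*I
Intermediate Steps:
s = 8 (s = 2*(5 - 1*1) = 2*(5 - 1) = 2*4 = 8)
q(v, J) = I*√3 (q(v, J) = √(-6 + (2 + 1)) = √(-6 + 3) = √(-3) = I*√3)
√(b(q((-5 - 4)*m, s)) + d(157)) = √(I*√3 + 157) = √(157 + I*√3)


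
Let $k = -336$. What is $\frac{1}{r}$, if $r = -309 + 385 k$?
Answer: $- \frac{1}{129669} \approx -7.7119 \cdot 10^{-6}$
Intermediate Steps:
$r = -129669$ ($r = -309 + 385 \left(-336\right) = -309 - 129360 = -129669$)
$\frac{1}{r} = \frac{1}{-129669} = - \frac{1}{129669}$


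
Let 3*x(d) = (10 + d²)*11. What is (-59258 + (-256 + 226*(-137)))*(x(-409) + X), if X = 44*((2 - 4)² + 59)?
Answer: -167246424092/3 ≈ -5.5749e+10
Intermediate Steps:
x(d) = 110/3 + 11*d²/3 (x(d) = ((10 + d²)*11)/3 = (110 + 11*d²)/3 = 110/3 + 11*d²/3)
X = 2772 (X = 44*((-2)² + 59) = 44*(4 + 59) = 44*63 = 2772)
(-59258 + (-256 + 226*(-137)))*(x(-409) + X) = (-59258 + (-256 + 226*(-137)))*((110/3 + (11/3)*(-409)²) + 2772) = (-59258 + (-256 - 30962))*((110/3 + (11/3)*167281) + 2772) = (-59258 - 31218)*((110/3 + 1840091/3) + 2772) = -90476*(1840201/3 + 2772) = -90476*1848517/3 = -167246424092/3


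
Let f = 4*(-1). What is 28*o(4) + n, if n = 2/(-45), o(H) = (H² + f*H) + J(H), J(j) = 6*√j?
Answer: 15118/45 ≈ 335.96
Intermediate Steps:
f = -4
o(H) = H² - 4*H + 6*√H (o(H) = (H² - 4*H) + 6*√H = H² - 4*H + 6*√H)
n = -2/45 (n = 2*(-1/45) = -2/45 ≈ -0.044444)
28*o(4) + n = 28*(4² - 4*4 + 6*√4) - 2/45 = 28*(16 - 16 + 6*2) - 2/45 = 28*(16 - 16 + 12) - 2/45 = 28*12 - 2/45 = 336 - 2/45 = 15118/45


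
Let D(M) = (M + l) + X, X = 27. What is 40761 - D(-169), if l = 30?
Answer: 40873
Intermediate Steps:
D(M) = 57 + M (D(M) = (M + 30) + 27 = (30 + M) + 27 = 57 + M)
40761 - D(-169) = 40761 - (57 - 169) = 40761 - 1*(-112) = 40761 + 112 = 40873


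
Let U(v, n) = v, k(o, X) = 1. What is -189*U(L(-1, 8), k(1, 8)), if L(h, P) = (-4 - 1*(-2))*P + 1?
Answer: 2835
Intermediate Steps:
L(h, P) = 1 - 2*P (L(h, P) = (-4 + 2)*P + 1 = -2*P + 1 = 1 - 2*P)
-189*U(L(-1, 8), k(1, 8)) = -189*(1 - 2*8) = -189*(1 - 16) = -189*(-15) = 2835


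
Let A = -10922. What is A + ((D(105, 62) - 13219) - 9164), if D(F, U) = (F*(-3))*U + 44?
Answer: -52791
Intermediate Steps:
D(F, U) = 44 - 3*F*U (D(F, U) = (-3*F)*U + 44 = -3*F*U + 44 = 44 - 3*F*U)
A + ((D(105, 62) - 13219) - 9164) = -10922 + (((44 - 3*105*62) - 13219) - 9164) = -10922 + (((44 - 19530) - 13219) - 9164) = -10922 + ((-19486 - 13219) - 9164) = -10922 + (-32705 - 9164) = -10922 - 41869 = -52791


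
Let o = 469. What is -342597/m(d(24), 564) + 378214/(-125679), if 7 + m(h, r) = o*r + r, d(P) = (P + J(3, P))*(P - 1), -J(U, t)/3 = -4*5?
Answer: -143311567985/33314109567 ≈ -4.3018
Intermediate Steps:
J(U, t) = 60 (J(U, t) = -(-12)*5 = -3*(-20) = 60)
d(P) = (-1 + P)*(60 + P) (d(P) = (P + 60)*(P - 1) = (60 + P)*(-1 + P) = (-1 + P)*(60 + P))
m(h, r) = -7 + 470*r (m(h, r) = -7 + (469*r + r) = -7 + 470*r)
-342597/m(d(24), 564) + 378214/(-125679) = -342597/(-7 + 470*564) + 378214/(-125679) = -342597/(-7 + 265080) + 378214*(-1/125679) = -342597/265073 - 378214/125679 = -143311567985/33314109567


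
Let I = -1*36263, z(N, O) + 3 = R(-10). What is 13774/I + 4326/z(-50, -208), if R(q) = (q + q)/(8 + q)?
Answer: 22396760/36263 ≈ 617.62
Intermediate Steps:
R(q) = 2*q/(8 + q) (R(q) = (2*q)/(8 + q) = 2*q/(8 + q))
z(N, O) = 7 (z(N, O) = -3 + 2*(-10)/(8 - 10) = -3 + 2*(-10)/(-2) = -3 + 2*(-10)*(-1/2) = -3 + 10 = 7)
I = -36263
13774/I + 4326/z(-50, -208) = 13774/(-36263) + 4326/7 = 13774*(-1/36263) + 4326*(1/7) = -13774/36263 + 618 = 22396760/36263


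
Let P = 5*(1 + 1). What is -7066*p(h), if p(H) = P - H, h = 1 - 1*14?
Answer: -162518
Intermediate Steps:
P = 10 (P = 5*2 = 10)
h = -13 (h = 1 - 14 = -13)
p(H) = 10 - H
-7066*p(h) = -7066*(10 - 1*(-13)) = -7066*(10 + 13) = -7066*23 = -162518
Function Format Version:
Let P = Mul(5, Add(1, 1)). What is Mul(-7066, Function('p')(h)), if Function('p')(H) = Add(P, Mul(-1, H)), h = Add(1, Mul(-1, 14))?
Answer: -162518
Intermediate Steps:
P = 10 (P = Mul(5, 2) = 10)
h = -13 (h = Add(1, -14) = -13)
Function('p')(H) = Add(10, Mul(-1, H))
Mul(-7066, Function('p')(h)) = Mul(-7066, Add(10, Mul(-1, -13))) = Mul(-7066, Add(10, 13)) = Mul(-7066, 23) = -162518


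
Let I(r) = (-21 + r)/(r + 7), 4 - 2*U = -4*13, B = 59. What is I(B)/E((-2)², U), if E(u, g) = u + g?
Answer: 19/1056 ≈ 0.017992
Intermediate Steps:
U = 28 (U = 2 - (-2)*13 = 2 - ½*(-52) = 2 + 26 = 28)
I(r) = (-21 + r)/(7 + r)
E(u, g) = g + u
I(B)/E((-2)², U) = ((-21 + 59)/(7 + 59))/(28 + (-2)²) = (38/66)/(28 + 4) = ((1/66)*38)/32 = (19/33)*(1/32) = 19/1056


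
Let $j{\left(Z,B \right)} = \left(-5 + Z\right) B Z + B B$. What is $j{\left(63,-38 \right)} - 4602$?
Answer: $-142010$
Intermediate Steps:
$j{\left(Z,B \right)} = B^{2} + B Z \left(-5 + Z\right)$ ($j{\left(Z,B \right)} = B \left(-5 + Z\right) Z + B^{2} = B Z \left(-5 + Z\right) + B^{2} = B^{2} + B Z \left(-5 + Z\right)$)
$j{\left(63,-38 \right)} - 4602 = - 38 \left(-38 + 63^{2} - 315\right) - 4602 = - 38 \left(-38 + 3969 - 315\right) - 4602 = \left(-38\right) 3616 - 4602 = -137408 - 4602 = -142010$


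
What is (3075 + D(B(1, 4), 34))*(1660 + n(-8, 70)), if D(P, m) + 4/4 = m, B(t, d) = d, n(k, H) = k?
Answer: 5134416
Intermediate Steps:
D(P, m) = -1 + m
(3075 + D(B(1, 4), 34))*(1660 + n(-8, 70)) = (3075 + (-1 + 34))*(1660 - 8) = (3075 + 33)*1652 = 3108*1652 = 5134416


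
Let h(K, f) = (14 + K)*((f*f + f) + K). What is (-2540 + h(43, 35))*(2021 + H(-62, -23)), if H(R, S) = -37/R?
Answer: 8990691809/62 ≈ 1.4501e+8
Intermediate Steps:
h(K, f) = (14 + K)*(K + f + f**2) (h(K, f) = (14 + K)*((f**2 + f) + K) = (14 + K)*((f + f**2) + K) = (14 + K)*(K + f + f**2))
(-2540 + h(43, 35))*(2021 + H(-62, -23)) = (-2540 + (43**2 + 14*43 + 14*35 + 14*35**2 + 43*35 + 43*35**2))*(2021 - 37/(-62)) = (-2540 + (1849 + 602 + 490 + 14*1225 + 1505 + 43*1225))*(2021 - 37*(-1/62)) = (-2540 + (1849 + 602 + 490 + 17150 + 1505 + 52675))*(2021 + 37/62) = (-2540 + 74271)*(125339/62) = 71731*(125339/62) = 8990691809/62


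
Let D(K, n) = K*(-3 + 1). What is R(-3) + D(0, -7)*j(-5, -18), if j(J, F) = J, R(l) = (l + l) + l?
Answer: -9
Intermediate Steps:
R(l) = 3*l (R(l) = 2*l + l = 3*l)
D(K, n) = -2*K (D(K, n) = K*(-2) = -2*K)
R(-3) + D(0, -7)*j(-5, -18) = 3*(-3) - 2*0*(-5) = -9 + 0*(-5) = -9 + 0 = -9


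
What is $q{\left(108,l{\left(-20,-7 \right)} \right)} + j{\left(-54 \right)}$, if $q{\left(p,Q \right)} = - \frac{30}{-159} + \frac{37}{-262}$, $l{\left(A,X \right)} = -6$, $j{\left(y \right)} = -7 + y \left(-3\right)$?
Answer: $\frac{2152989}{13886} \approx 155.05$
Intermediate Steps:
$j{\left(y \right)} = -7 - 3 y$
$q{\left(p,Q \right)} = \frac{659}{13886}$ ($q{\left(p,Q \right)} = \left(-30\right) \left(- \frac{1}{159}\right) + 37 \left(- \frac{1}{262}\right) = \frac{10}{53} - \frac{37}{262} = \frac{659}{13886}$)
$q{\left(108,l{\left(-20,-7 \right)} \right)} + j{\left(-54 \right)} = \frac{659}{13886} - -155 = \frac{659}{13886} + \left(-7 + 162\right) = \frac{659}{13886} + 155 = \frac{2152989}{13886}$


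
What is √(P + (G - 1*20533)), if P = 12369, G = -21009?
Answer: I*√29173 ≈ 170.8*I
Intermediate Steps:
√(P + (G - 1*20533)) = √(12369 + (-21009 - 1*20533)) = √(12369 + (-21009 - 20533)) = √(12369 - 41542) = √(-29173) = I*√29173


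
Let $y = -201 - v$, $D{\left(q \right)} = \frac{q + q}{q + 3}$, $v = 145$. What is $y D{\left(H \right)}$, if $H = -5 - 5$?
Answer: $- \frac{6920}{7} \approx -988.57$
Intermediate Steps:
$H = -10$
$D{\left(q \right)} = \frac{2 q}{3 + q}$
$y = -346$ ($y = -201 - 145 = -346$)
$y D{\left(H \right)} = - 346 \cdot 2 \left(-10\right) \frac{1}{3 - 10} = - 346 \cdot 2 \left(-10\right) \frac{1}{-7} = - 346 \cdot 2 \left(-10\right) \left(- \frac{1}{7}\right) = \left(-346\right) \frac{20}{7} = - \frac{6920}{7}$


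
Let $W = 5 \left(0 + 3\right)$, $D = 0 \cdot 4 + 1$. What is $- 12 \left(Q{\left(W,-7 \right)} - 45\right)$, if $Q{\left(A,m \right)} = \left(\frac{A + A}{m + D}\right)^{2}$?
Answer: $240$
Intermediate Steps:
$D = 1$ ($D = 0 + 1 = 1$)
$W = 15$ ($W = 5 \cdot 3 = 15$)
$Q{\left(A,m \right)} = \frac{4 A^{2}}{\left(1 + m\right)^{2}}$ ($Q{\left(A,m \right)} = \left(\frac{A + A}{m + 1}\right)^{2} = \left(\frac{2 A}{1 + m}\right)^{2} = \frac{4 A^{2}}{\left(1 + m\right)^{2}}$)
$- 12 \left(Q{\left(W,-7 \right)} - 45\right) = - 12 \left(\frac{4 \cdot 15^{2}}{\left(1 - 7\right)^{2}} - 45\right) = - 12 \left(4 \cdot 225 \cdot \frac{1}{36} - 45\right) = - 12 \left(25 - 45\right) = \left(-12\right) \left(-20\right) = 240$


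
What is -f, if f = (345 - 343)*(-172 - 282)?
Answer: 908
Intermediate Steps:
f = -908 (f = 2*(-454) = -908)
-f = -1*(-908) = 908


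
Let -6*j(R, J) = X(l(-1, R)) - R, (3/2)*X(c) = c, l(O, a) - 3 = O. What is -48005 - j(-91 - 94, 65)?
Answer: -863531/18 ≈ -47974.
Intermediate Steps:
l(O, a) = 3 + O
X(c) = 2*c/3
j(R, J) = -2/9 + R/6 (j(R, J) = -(2*(3 - 1)/3 - R)/6 = -((2/3)*2 - R)/6 = -(4/3 - R)/6 = -2/9 + R/6)
-48005 - j(-91 - 94, 65) = -48005 - (-2/9 + (-91 - 94)/6) = -48005 - (-2/9 + (1/6)*(-185)) = -48005 - (-2/9 - 185/6) = -48005 - 1*(-559/18) = -48005 + 559/18 = -863531/18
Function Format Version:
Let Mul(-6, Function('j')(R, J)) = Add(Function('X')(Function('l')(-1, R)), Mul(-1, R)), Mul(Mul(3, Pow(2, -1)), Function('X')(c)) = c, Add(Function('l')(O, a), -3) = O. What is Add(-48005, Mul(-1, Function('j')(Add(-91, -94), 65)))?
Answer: Rational(-863531, 18) ≈ -47974.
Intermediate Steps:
Function('l')(O, a) = Add(3, O)
Function('X')(c) = Mul(Rational(2, 3), c)
Function('j')(R, J) = Add(Rational(-2, 9), Mul(Rational(1, 6), R)) (Function('j')(R, J) = Mul(Rational(-1, 6), Add(Mul(Rational(2, 3), Add(3, -1)), Mul(-1, R))) = Mul(Rational(-1, 6), Add(Mul(Rational(2, 3), 2), Mul(-1, R))) = Mul(Rational(-1, 6), Add(Rational(4, 3), Mul(-1, R))) = Add(Rational(-2, 9), Mul(Rational(1, 6), R)))
Add(-48005, Mul(-1, Function('j')(Add(-91, -94), 65))) = Add(-48005, Mul(-1, Add(Rational(-2, 9), Mul(Rational(1, 6), Add(-91, -94))))) = Add(-48005, Mul(-1, Add(Rational(-2, 9), Mul(Rational(1, 6), -185)))) = Add(-48005, Mul(-1, Add(Rational(-2, 9), Rational(-185, 6)))) = Add(-48005, Mul(-1, Rational(-559, 18))) = Add(-48005, Rational(559, 18)) = Rational(-863531, 18)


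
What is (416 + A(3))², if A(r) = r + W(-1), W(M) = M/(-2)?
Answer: 703921/4 ≈ 1.7598e+5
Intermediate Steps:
W(M) = -M/2 (W(M) = M*(-½) = -M/2)
A(r) = ½ + r (A(r) = r - ½*(-1) = r + ½ = ½ + r)
(416 + A(3))² = (416 + (½ + 3))² = (416 + 7/2)² = (839/2)² = 703921/4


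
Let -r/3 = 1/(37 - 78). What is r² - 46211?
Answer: -77680682/1681 ≈ -46211.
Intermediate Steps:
r = 3/41 (r = -3/(37 - 78) = -3/(-41) = -3*(-1/41) = 3/41 ≈ 0.073171)
r² - 46211 = (3/41)² - 46211 = 9/1681 - 46211 = -77680682/1681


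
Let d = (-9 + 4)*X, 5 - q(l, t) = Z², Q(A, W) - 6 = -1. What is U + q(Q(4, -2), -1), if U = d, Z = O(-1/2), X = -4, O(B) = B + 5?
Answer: 19/4 ≈ 4.7500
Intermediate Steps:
Q(A, W) = 5 (Q(A, W) = 6 - 1 = 5)
O(B) = 5 + B
Z = 9/2 (Z = 5 - 1/2 = 5 - 1*½ = 5 - ½ = 9/2 ≈ 4.5000)
q(l, t) = -61/4 (q(l, t) = 5 - (9/2)² = 5 - 1*81/4 = 5 - 81/4 = -61/4)
d = 20 (d = (-9 + 4)*(-4) = -5*(-4) = 20)
U = 20
U + q(Q(4, -2), -1) = 20 - 61/4 = 19/4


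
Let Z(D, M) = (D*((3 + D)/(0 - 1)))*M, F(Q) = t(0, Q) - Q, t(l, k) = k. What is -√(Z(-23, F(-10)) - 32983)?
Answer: -I*√32983 ≈ -181.61*I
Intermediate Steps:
F(Q) = 0 (F(Q) = Q - Q = 0)
Z(D, M) = D*M*(-3 - D) (Z(D, M) = (D*((3 + D)/(-1)))*M = (D*((3 + D)*(-1)))*M = (D*(-3 - D))*M = D*M*(-3 - D))
-√(Z(-23, F(-10)) - 32983) = -√(-1*(-23)*0*(3 - 23) - 32983) = -√(-1*(-23)*0*(-20) - 32983) = -√(0 - 32983) = -√(-32983) = -I*√32983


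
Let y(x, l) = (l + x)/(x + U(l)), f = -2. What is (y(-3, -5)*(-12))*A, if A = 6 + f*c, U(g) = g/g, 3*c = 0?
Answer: -288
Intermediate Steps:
c = 0 (c = (1/3)*0 = 0)
U(g) = 1
A = 6 (A = 6 - 2*0 = 6 + 0 = 6)
y(x, l) = (l + x)/(1 + x) (y(x, l) = (l + x)/(x + 1) = (l + x)/(1 + x))
(y(-3, -5)*(-12))*A = (((-5 - 3)/(1 - 3))*(-12))*6 = ((-8/(-2))*(-12))*6 = (-1/2*(-8)*(-12))*6 = (4*(-12))*6 = -48*6 = -288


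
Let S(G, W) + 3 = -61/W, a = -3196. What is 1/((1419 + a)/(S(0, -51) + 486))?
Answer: -24694/90627 ≈ -0.27248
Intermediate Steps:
S(G, W) = -3 - 61/W
1/((1419 + a)/(S(0, -51) + 486)) = 1/((1419 - 3196)/((-3 - 61/(-51)) + 486)) = 1/(-1777/((-3 - 61*(-1/51)) + 486)) = 1/(-1777/((-3 + 61/51) + 486)) = 1/(-1777/(-92/51 + 486)) = 1/(-1777/24694/51) = 1/(-1777*51/24694) = 1/(-90627/24694) = -24694/90627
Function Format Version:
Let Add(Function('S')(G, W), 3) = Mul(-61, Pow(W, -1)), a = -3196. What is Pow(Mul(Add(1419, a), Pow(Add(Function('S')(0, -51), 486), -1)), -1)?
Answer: Rational(-24694, 90627) ≈ -0.27248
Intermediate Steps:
Function('S')(G, W) = Add(-3, Mul(-61, Pow(W, -1)))
Pow(Mul(Add(1419, a), Pow(Add(Function('S')(0, -51), 486), -1)), -1) = Pow(Mul(Add(1419, -3196), Pow(Add(Add(-3, Mul(-61, Pow(-51, -1))), 486), -1)), -1) = Pow(Mul(-1777, Pow(Add(Add(-3, Mul(-61, Rational(-1, 51))), 486), -1)), -1) = Pow(Mul(-1777, Pow(Add(Add(-3, Rational(61, 51)), 486), -1)), -1) = Pow(Mul(-1777, Pow(Add(Rational(-92, 51), 486), -1)), -1) = Pow(Mul(-1777, Pow(Rational(24694, 51), -1)), -1) = Pow(Mul(-1777, Rational(51, 24694)), -1) = Pow(Rational(-90627, 24694), -1) = Rational(-24694, 90627)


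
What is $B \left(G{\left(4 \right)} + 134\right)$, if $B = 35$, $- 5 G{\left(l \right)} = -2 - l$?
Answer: $4732$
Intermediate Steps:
$G{\left(l \right)} = \frac{2}{5} + \frac{l}{5}$ ($G{\left(l \right)} = - \frac{-2 - l}{5} = \frac{2}{5} + \frac{l}{5}$)
$B \left(G{\left(4 \right)} + 134\right) = 35 \left(\left(\frac{2}{5} + \frac{1}{5} \cdot 4\right) + 134\right) = 35 \left(\left(\frac{2}{5} + \frac{4}{5}\right) + 134\right) = 35 \left(\frac{6}{5} + 134\right) = 35 \cdot \frac{676}{5} = 4732$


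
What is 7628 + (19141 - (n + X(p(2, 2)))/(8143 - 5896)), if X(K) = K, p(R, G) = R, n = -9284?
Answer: 2864725/107 ≈ 26773.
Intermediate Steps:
7628 + (19141 - (n + X(p(2, 2)))/(8143 - 5896)) = 7628 + (19141 - (-9284 + 2)/(8143 - 5896)) = 7628 + (19141 - (-9282)/2247) = 7628 + (19141 - 1*(-442/107)) = 7628 + (19141 + 442/107) = 7628 + 2048529/107 = 2864725/107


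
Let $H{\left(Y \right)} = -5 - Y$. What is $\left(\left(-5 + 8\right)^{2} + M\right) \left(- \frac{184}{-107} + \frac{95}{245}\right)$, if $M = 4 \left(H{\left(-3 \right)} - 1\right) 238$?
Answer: $- \frac{31456503}{5243} \approx -5999.7$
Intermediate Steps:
$M = -2856$ ($M = 4 \left(\left(-5 - -3\right) - 1\right) 238 = 4 \left(\left(-5 + 3\right) - 1\right) 238 = 4 \left(-2 - 1\right) 238 = 4 \left(-3\right) 238 = \left(-12\right) 238 = -2856$)
$\left(\left(-5 + 8\right)^{2} + M\right) \left(- \frac{184}{-107} + \frac{95}{245}\right) = \left(\left(-5 + 8\right)^{2} - 2856\right) \left(- \frac{184}{-107} + \frac{95}{245}\right) = \left(3^{2} - 2856\right) \left(\left(-184\right) \left(- \frac{1}{107}\right) + 95 \cdot \frac{1}{245}\right) = \left(9 - 2856\right) \left(\frac{184}{107} + \frac{19}{49}\right) = \left(-2847\right) \frac{11049}{5243} = - \frac{31456503}{5243}$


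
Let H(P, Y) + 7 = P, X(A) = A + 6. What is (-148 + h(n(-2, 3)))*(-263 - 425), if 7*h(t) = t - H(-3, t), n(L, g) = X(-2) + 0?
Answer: 100448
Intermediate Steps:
X(A) = 6 + A
H(P, Y) = -7 + P
n(L, g) = 4 (n(L, g) = (6 - 2) + 0 = 4 + 0 = 4)
h(t) = 10/7 + t/7 (h(t) = (t - (-7 - 3))/7 = (t - 1*(-10))/7 = (t + 10)/7 = (10 + t)/7 = 10/7 + t/7)
(-148 + h(n(-2, 3)))*(-263 - 425) = (-148 + (10/7 + (⅐)*4))*(-263 - 425) = (-148 + (10/7 + 4/7))*(-688) = (-148 + 2)*(-688) = -146*(-688) = 100448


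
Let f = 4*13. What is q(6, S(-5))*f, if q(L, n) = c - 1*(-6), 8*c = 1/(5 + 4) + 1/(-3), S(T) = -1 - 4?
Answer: 2795/9 ≈ 310.56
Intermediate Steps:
S(T) = -5
c = -1/36 (c = (1/(5 + 4) + 1/(-3))/8 = (1/9 + 1*(-⅓))/8 = (1*(⅑) - ⅓)/8 = (⅑ - ⅓)/8 = (⅛)*(-2/9) = -1/36 ≈ -0.027778)
f = 52
q(L, n) = 215/36 (q(L, n) = -1/36 - 1*(-6) = -1/36 + 6 = 215/36)
q(6, S(-5))*f = (215/36)*52 = 2795/9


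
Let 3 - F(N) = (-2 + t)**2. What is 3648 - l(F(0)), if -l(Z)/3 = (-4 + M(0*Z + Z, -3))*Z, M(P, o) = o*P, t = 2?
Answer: 3531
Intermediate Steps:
F(N) = 3 (F(N) = 3 - (-2 + 2)**2 = 3 - 1*0**2 = 3 - 1*0 = 3 + 0 = 3)
M(P, o) = P*o
l(Z) = -3*Z*(-4 - 3*Z) (l(Z) = -3*(-4 + (0*Z + Z)*(-3))*Z = -3*(-4 + (0 + Z)*(-3))*Z = -3*(-4 + Z*(-3))*Z = -3*(-4 - 3*Z)*Z = -3*Z*(-4 - 3*Z))
3648 - l(F(0)) = 3648 - 3*3*(4 + 3*3) = 3648 - 3*3*(4 + 9) = 3648 - 3*3*13 = 3648 - 1*117 = 3648 - 117 = 3531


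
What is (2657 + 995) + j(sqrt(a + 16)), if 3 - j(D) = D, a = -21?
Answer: 3655 - I*sqrt(5) ≈ 3655.0 - 2.2361*I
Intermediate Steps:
j(D) = 3 - D
(2657 + 995) + j(sqrt(a + 16)) = (2657 + 995) + (3 - sqrt(-21 + 16)) = 3652 + (3 - sqrt(-5)) = 3652 + (3 - I*sqrt(5)) = 3655 - I*sqrt(5)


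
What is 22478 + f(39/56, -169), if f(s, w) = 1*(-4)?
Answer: 22474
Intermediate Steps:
f(s, w) = -4
22478 + f(39/56, -169) = 22478 - 4 = 22474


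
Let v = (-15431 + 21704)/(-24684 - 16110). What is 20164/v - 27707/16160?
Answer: -4430969498857/33790560 ≈ -1.3113e+5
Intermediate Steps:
v = -2091/13598 (v = 6273/(-40794) = 6273*(-1/40794) = -2091/13598 ≈ -0.15377)
20164/v - 27707/16160 = 20164/(-2091/13598) - 27707/16160 = 20164*(-13598/2091) - 27707*1/16160 = -274190072/2091 - 27707/16160 = -4430969498857/33790560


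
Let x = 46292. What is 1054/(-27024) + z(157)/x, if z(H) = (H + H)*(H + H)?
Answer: 326958317/156374376 ≈ 2.0909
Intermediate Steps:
z(H) = 4*H**2 (z(H) = (2*H)*(2*H) = 4*H**2)
1054/(-27024) + z(157)/x = 1054/(-27024) + (4*157**2)/46292 = 1054*(-1/27024) + (4*24649)*(1/46292) = -527/13512 + 98596*(1/46292) = -527/13512 + 24649/11573 = 326958317/156374376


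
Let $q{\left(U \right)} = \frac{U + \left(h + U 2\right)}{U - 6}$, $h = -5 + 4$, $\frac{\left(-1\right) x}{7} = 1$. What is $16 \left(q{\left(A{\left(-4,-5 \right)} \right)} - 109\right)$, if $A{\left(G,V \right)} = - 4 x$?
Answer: $- \frac{18520}{11} \approx -1683.6$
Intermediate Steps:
$x = -7$ ($x = \left(-7\right) 1 = -7$)
$h = -1$
$A{\left(G,V \right)} = 28$ ($A{\left(G,V \right)} = \left(-4\right) \left(-7\right) = 28$)
$q{\left(U \right)} = \frac{-1 + 3 U}{-6 + U}$ ($q{\left(U \right)} = \frac{U + \left(-1 + U 2\right)}{U - 6} = \frac{U + \left(-1 + 2 U\right)}{-6 + U} = \frac{-1 + 3 U}{-6 + U}$)
$16 \left(q{\left(A{\left(-4,-5 \right)} \right)} - 109\right) = 16 \left(\frac{-1 + 3 \cdot 28}{-6 + 28} - 109\right) = 16 \left(\frac{-1 + 84}{22} - 109\right) = 16 \left(\frac{1}{22} \cdot 83 - 109\right) = 16 \left(\frac{83}{22} - 109\right) = 16 \left(- \frac{2315}{22}\right) = - \frac{18520}{11}$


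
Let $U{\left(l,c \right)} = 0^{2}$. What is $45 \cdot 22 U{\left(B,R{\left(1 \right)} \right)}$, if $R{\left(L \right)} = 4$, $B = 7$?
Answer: $0$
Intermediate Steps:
$U{\left(l,c \right)} = 0$
$45 \cdot 22 U{\left(B,R{\left(1 \right)} \right)} = 45 \cdot 22 \cdot 0 = 990 \cdot 0 = 0$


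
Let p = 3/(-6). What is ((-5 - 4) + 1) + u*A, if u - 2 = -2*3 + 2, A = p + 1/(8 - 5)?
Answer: -23/3 ≈ -7.6667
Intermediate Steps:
p = -1/2 (p = 3*(-1/6) = -1/2 ≈ -0.50000)
A = -1/6 (A = -1/2 + 1/(8 - 5) = -1/2 + 1/3 = -1/6 ≈ -0.16667)
u = -2 (u = 2 + (-2*3 + 2) = 2 + (-6 + 2) = 2 - 4 = -2)
((-5 - 4) + 1) + u*A = ((-5 - 4) + 1) - 2*(-1/6) = (-9 + 1) + 1/3 = -8 + 1/3 = -23/3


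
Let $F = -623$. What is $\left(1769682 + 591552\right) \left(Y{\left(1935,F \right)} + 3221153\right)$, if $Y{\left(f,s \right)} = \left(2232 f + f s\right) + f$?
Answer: $14961966324702$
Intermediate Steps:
$Y{\left(f,s \right)} = 2233 f + f s$
$\left(1769682 + 591552\right) \left(Y{\left(1935,F \right)} + 3221153\right) = \left(1769682 + 591552\right) \left(1935 \left(2233 - 623\right) + 3221153\right) = 2361234 \left(1935 \cdot 1610 + 3221153\right) = 2361234 \left(3115350 + 3221153\right) = 2361234 \cdot 6336503 = 14961966324702$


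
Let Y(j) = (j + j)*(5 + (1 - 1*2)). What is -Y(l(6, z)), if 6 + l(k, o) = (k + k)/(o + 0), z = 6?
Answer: 32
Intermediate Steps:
l(k, o) = -6 + 2*k/o (l(k, o) = -6 + (k + k)/(o + 0) = -6 + (2*k)/o = -6 + 2*k/o)
Y(j) = 8*j (Y(j) = (2*j)*(5 + (1 - 2)) = (2*j)*(5 - 1) = (2*j)*4 = 8*j)
-Y(l(6, z)) = -8*(-6 + 2*6/6) = -8*(-6 + 2*6*(1/6)) = -8*(-6 + 2) = -8*(-4) = -1*(-32) = 32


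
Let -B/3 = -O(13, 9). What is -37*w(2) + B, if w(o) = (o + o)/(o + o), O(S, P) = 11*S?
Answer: 392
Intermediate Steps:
w(o) = 1 (w(o) = (2*o)/((2*o)) = (2*o)*(1/(2*o)) = 1)
B = 429 (B = -(-3)*11*13 = -(-3)*143 = -3*(-143) = 429)
-37*w(2) + B = -37*1 + 429 = -37 + 429 = 392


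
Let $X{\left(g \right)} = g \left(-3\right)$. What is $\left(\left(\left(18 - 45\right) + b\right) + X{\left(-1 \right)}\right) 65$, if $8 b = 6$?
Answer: $- \frac{6045}{4} \approx -1511.3$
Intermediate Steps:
$b = \frac{3}{4}$ ($b = \frac{1}{8} \cdot 6 = \frac{3}{4} \approx 0.75$)
$X{\left(g \right)} = - 3 g$
$\left(\left(\left(18 - 45\right) + b\right) + X{\left(-1 \right)}\right) 65 = \left(\left(\left(18 - 45\right) + \frac{3}{4}\right) - -3\right) 65 = \left(\left(-27 + \frac{3}{4}\right) + 3\right) 65 = \left(- \frac{105}{4} + 3\right) 65 = \left(- \frac{93}{4}\right) 65 = - \frac{6045}{4}$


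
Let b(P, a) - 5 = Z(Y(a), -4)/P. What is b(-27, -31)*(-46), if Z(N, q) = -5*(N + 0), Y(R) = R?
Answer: 920/27 ≈ 34.074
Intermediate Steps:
Z(N, q) = -5*N
b(P, a) = 5 - 5*a/P (b(P, a) = 5 + (-5*a)/P = 5 - 5*a/P)
b(-27, -31)*(-46) = (5 - 5*(-31)/(-27))*(-46) = (5 - 5*(-31)*(-1/27))*(-46) = (5 - 155/27)*(-46) = -20/27*(-46) = 920/27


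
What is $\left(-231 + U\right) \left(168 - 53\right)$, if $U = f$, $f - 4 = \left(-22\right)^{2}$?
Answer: $29555$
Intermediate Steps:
$f = 488$ ($f = 4 + \left(-22\right)^{2} = 4 + 484 = 488$)
$U = 488$
$\left(-231 + U\right) \left(168 - 53\right) = \left(-231 + 488\right) \left(168 - 53\right) = 257 \cdot 115 = 29555$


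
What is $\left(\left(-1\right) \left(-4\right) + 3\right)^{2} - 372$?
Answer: $-323$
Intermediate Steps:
$\left(\left(-1\right) \left(-4\right) + 3\right)^{2} - 372 = \left(4 + 3\right)^{2} - 372 = 7^{2} - 372 = 49 - 372 = -323$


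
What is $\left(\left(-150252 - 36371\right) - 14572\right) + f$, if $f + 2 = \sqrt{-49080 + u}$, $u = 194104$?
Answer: $-201197 + 8 \sqrt{2266} \approx -2.0082 \cdot 10^{5}$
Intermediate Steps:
$f = -2 + 8 \sqrt{2266}$ ($f = -2 + \sqrt{-49080 + 194104} = -2 + \sqrt{145024} = -2 + 8 \sqrt{2266} \approx 378.82$)
$\left(\left(-150252 - 36371\right) - 14572\right) + f = \left(\left(-150252 - 36371\right) - 14572\right) - \left(2 - 8 \sqrt{2266}\right) = \left(-186623 - 14572\right) - \left(2 - 8 \sqrt{2266}\right) = -201195 - \left(2 - 8 \sqrt{2266}\right) = -201197 + 8 \sqrt{2266}$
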